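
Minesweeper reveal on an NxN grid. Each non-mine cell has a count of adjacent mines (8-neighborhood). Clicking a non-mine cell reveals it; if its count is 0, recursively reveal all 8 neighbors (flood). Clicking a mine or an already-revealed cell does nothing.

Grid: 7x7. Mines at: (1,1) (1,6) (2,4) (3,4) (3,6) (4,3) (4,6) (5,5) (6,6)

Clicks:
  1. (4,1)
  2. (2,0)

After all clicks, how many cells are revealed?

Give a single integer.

Answer: 19

Derivation:
Click 1 (4,1) count=0: revealed 19 new [(2,0) (2,1) (2,2) (3,0) (3,1) (3,2) (4,0) (4,1) (4,2) (5,0) (5,1) (5,2) (5,3) (5,4) (6,0) (6,1) (6,2) (6,3) (6,4)] -> total=19
Click 2 (2,0) count=1: revealed 0 new [(none)] -> total=19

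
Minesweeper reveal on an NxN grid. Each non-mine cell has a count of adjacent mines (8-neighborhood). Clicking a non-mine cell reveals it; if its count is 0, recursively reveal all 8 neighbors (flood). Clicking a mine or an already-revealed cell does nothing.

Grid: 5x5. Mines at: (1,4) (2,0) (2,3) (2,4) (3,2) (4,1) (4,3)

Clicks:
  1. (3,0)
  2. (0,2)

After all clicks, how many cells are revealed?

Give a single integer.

Click 1 (3,0) count=2: revealed 1 new [(3,0)] -> total=1
Click 2 (0,2) count=0: revealed 8 new [(0,0) (0,1) (0,2) (0,3) (1,0) (1,1) (1,2) (1,3)] -> total=9

Answer: 9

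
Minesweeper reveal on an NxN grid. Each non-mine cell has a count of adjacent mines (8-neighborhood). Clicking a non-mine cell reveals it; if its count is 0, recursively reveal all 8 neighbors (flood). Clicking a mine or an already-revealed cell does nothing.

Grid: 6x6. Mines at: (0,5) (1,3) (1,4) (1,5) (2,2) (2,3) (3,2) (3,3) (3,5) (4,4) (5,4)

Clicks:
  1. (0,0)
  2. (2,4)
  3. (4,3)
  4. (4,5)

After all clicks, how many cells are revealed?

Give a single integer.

Click 1 (0,0) count=0: revealed 18 new [(0,0) (0,1) (0,2) (1,0) (1,1) (1,2) (2,0) (2,1) (3,0) (3,1) (4,0) (4,1) (4,2) (4,3) (5,0) (5,1) (5,2) (5,3)] -> total=18
Click 2 (2,4) count=6: revealed 1 new [(2,4)] -> total=19
Click 3 (4,3) count=4: revealed 0 new [(none)] -> total=19
Click 4 (4,5) count=3: revealed 1 new [(4,5)] -> total=20

Answer: 20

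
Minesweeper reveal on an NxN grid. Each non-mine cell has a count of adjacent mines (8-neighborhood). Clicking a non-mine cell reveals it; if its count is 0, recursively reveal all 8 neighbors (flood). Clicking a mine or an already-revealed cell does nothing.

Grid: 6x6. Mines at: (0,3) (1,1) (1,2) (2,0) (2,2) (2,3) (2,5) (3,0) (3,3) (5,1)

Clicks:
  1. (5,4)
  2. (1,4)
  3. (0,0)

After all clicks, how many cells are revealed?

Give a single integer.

Click 1 (5,4) count=0: revealed 10 new [(3,4) (3,5) (4,2) (4,3) (4,4) (4,5) (5,2) (5,3) (5,4) (5,5)] -> total=10
Click 2 (1,4) count=3: revealed 1 new [(1,4)] -> total=11
Click 3 (0,0) count=1: revealed 1 new [(0,0)] -> total=12

Answer: 12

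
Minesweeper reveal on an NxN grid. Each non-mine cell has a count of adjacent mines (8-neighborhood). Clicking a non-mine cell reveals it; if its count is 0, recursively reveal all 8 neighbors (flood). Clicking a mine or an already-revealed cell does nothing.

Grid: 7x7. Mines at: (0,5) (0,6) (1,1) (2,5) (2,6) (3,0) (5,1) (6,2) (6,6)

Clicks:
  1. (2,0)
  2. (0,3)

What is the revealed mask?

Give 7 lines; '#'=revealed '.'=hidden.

Answer: ..###..
..###..
#####..
.######
.######
..#####
...###.

Derivation:
Click 1 (2,0) count=2: revealed 1 new [(2,0)] -> total=1
Click 2 (0,3) count=0: revealed 30 new [(0,2) (0,3) (0,4) (1,2) (1,3) (1,4) (2,1) (2,2) (2,3) (2,4) (3,1) (3,2) (3,3) (3,4) (3,5) (3,6) (4,1) (4,2) (4,3) (4,4) (4,5) (4,6) (5,2) (5,3) (5,4) (5,5) (5,6) (6,3) (6,4) (6,5)] -> total=31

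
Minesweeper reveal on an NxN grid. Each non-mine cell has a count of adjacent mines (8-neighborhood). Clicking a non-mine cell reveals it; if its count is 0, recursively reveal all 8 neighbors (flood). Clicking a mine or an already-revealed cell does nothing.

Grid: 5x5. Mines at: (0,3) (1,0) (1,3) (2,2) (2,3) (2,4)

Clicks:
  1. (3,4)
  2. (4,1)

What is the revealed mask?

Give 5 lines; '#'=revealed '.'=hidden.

Answer: .....
.....
##...
#####
#####

Derivation:
Click 1 (3,4) count=2: revealed 1 new [(3,4)] -> total=1
Click 2 (4,1) count=0: revealed 11 new [(2,0) (2,1) (3,0) (3,1) (3,2) (3,3) (4,0) (4,1) (4,2) (4,3) (4,4)] -> total=12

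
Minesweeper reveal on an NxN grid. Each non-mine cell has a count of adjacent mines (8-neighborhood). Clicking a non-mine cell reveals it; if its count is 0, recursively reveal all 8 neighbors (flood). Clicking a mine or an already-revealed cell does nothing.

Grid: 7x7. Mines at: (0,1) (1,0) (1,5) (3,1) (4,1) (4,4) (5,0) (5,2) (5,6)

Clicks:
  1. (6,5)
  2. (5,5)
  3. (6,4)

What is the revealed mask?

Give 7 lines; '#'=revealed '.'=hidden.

Answer: .......
.......
.......
.......
.......
...###.
...###.

Derivation:
Click 1 (6,5) count=1: revealed 1 new [(6,5)] -> total=1
Click 2 (5,5) count=2: revealed 1 new [(5,5)] -> total=2
Click 3 (6,4) count=0: revealed 4 new [(5,3) (5,4) (6,3) (6,4)] -> total=6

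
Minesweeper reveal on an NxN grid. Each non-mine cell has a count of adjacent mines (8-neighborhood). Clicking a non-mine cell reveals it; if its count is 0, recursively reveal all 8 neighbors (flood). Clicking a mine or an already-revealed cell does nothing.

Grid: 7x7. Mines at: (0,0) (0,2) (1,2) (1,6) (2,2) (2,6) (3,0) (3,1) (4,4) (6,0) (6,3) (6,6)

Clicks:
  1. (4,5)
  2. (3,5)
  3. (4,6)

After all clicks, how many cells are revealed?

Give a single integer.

Answer: 6

Derivation:
Click 1 (4,5) count=1: revealed 1 new [(4,5)] -> total=1
Click 2 (3,5) count=2: revealed 1 new [(3,5)] -> total=2
Click 3 (4,6) count=0: revealed 4 new [(3,6) (4,6) (5,5) (5,6)] -> total=6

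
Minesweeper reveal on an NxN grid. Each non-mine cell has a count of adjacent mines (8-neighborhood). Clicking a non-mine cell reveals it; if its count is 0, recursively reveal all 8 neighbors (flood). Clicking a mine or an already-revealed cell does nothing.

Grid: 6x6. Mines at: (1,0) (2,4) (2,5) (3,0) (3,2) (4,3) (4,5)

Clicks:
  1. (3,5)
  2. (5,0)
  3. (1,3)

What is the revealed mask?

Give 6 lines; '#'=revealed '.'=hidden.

Answer: ......
...#..
......
.....#
###...
###...

Derivation:
Click 1 (3,5) count=3: revealed 1 new [(3,5)] -> total=1
Click 2 (5,0) count=0: revealed 6 new [(4,0) (4,1) (4,2) (5,0) (5,1) (5,2)] -> total=7
Click 3 (1,3) count=1: revealed 1 new [(1,3)] -> total=8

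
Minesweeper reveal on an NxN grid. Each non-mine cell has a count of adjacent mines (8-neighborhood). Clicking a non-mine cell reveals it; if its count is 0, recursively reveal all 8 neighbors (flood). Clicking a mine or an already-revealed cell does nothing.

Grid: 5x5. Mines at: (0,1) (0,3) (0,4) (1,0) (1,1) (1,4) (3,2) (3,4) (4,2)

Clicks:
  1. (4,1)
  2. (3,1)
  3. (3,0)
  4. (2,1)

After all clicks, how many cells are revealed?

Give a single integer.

Answer: 6

Derivation:
Click 1 (4,1) count=2: revealed 1 new [(4,1)] -> total=1
Click 2 (3,1) count=2: revealed 1 new [(3,1)] -> total=2
Click 3 (3,0) count=0: revealed 4 new [(2,0) (2,1) (3,0) (4,0)] -> total=6
Click 4 (2,1) count=3: revealed 0 new [(none)] -> total=6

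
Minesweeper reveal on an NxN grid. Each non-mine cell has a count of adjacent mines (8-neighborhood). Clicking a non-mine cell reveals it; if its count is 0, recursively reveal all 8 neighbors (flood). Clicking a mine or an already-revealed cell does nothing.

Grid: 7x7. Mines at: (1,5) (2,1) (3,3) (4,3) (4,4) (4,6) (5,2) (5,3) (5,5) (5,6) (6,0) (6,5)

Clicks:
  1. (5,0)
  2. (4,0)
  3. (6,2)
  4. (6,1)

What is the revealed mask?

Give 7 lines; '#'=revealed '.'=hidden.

Click 1 (5,0) count=1: revealed 1 new [(5,0)] -> total=1
Click 2 (4,0) count=0: revealed 5 new [(3,0) (3,1) (4,0) (4,1) (5,1)] -> total=6
Click 3 (6,2) count=2: revealed 1 new [(6,2)] -> total=7
Click 4 (6,1) count=2: revealed 1 new [(6,1)] -> total=8

Answer: .......
.......
.......
##.....
##.....
##.....
.##....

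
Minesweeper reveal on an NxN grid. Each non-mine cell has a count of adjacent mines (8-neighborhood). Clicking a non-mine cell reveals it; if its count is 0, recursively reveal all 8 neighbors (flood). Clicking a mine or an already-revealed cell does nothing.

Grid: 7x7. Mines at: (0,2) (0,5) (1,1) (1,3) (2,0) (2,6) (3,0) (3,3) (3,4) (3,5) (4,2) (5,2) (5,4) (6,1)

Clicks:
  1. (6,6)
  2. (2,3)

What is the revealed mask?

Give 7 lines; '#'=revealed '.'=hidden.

Answer: .......
.......
...#...
.......
.....##
.....##
.....##

Derivation:
Click 1 (6,6) count=0: revealed 6 new [(4,5) (4,6) (5,5) (5,6) (6,5) (6,6)] -> total=6
Click 2 (2,3) count=3: revealed 1 new [(2,3)] -> total=7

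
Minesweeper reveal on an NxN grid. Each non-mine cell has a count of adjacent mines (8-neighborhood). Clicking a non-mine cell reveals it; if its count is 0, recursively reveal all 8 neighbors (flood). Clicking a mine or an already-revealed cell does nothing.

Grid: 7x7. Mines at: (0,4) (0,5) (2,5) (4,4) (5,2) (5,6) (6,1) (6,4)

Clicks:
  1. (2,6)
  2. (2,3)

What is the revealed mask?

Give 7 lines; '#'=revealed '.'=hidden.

Click 1 (2,6) count=1: revealed 1 new [(2,6)] -> total=1
Click 2 (2,3) count=0: revealed 25 new [(0,0) (0,1) (0,2) (0,3) (1,0) (1,1) (1,2) (1,3) (1,4) (2,0) (2,1) (2,2) (2,3) (2,4) (3,0) (3,1) (3,2) (3,3) (3,4) (4,0) (4,1) (4,2) (4,3) (5,0) (5,1)] -> total=26

Answer: ####...
#####..
#####.#
#####..
####...
##.....
.......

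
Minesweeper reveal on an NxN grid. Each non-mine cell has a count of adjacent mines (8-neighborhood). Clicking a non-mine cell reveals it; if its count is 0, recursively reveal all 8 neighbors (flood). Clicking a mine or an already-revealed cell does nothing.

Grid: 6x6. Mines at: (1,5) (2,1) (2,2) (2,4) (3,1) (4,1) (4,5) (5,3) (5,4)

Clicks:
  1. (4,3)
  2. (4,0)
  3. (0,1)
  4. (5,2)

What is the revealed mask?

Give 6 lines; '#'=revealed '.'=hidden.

Answer: #####.
#####.
......
......
#..#..
..#...

Derivation:
Click 1 (4,3) count=2: revealed 1 new [(4,3)] -> total=1
Click 2 (4,0) count=2: revealed 1 new [(4,0)] -> total=2
Click 3 (0,1) count=0: revealed 10 new [(0,0) (0,1) (0,2) (0,3) (0,4) (1,0) (1,1) (1,2) (1,3) (1,4)] -> total=12
Click 4 (5,2) count=2: revealed 1 new [(5,2)] -> total=13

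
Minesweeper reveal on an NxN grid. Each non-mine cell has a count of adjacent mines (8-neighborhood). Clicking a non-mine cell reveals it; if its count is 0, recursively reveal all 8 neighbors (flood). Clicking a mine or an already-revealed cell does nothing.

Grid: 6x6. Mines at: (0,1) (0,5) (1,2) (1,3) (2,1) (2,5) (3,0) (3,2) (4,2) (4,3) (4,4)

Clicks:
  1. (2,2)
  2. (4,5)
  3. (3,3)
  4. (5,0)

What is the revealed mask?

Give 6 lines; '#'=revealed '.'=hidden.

Click 1 (2,2) count=4: revealed 1 new [(2,2)] -> total=1
Click 2 (4,5) count=1: revealed 1 new [(4,5)] -> total=2
Click 3 (3,3) count=4: revealed 1 new [(3,3)] -> total=3
Click 4 (5,0) count=0: revealed 4 new [(4,0) (4,1) (5,0) (5,1)] -> total=7

Answer: ......
......
..#...
...#..
##...#
##....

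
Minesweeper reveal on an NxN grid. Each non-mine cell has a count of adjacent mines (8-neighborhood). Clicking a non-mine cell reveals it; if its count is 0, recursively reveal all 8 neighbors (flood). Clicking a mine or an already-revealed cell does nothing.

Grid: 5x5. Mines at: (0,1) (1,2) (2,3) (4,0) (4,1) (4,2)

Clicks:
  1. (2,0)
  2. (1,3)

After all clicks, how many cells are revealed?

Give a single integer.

Answer: 7

Derivation:
Click 1 (2,0) count=0: revealed 6 new [(1,0) (1,1) (2,0) (2,1) (3,0) (3,1)] -> total=6
Click 2 (1,3) count=2: revealed 1 new [(1,3)] -> total=7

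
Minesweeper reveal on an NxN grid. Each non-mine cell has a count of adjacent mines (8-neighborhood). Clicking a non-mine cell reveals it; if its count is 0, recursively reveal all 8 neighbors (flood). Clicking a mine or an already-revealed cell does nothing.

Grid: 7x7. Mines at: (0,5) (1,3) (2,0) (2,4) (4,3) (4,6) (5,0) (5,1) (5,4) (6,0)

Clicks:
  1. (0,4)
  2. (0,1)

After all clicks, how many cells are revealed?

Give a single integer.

Answer: 7

Derivation:
Click 1 (0,4) count=2: revealed 1 new [(0,4)] -> total=1
Click 2 (0,1) count=0: revealed 6 new [(0,0) (0,1) (0,2) (1,0) (1,1) (1,2)] -> total=7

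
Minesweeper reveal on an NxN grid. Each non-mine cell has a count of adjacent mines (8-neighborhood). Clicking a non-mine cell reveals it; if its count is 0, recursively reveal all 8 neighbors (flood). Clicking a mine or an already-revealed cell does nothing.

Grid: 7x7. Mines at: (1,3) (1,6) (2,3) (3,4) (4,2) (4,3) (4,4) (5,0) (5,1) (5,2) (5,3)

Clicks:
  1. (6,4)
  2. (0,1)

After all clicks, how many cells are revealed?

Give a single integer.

Click 1 (6,4) count=1: revealed 1 new [(6,4)] -> total=1
Click 2 (0,1) count=0: revealed 14 new [(0,0) (0,1) (0,2) (1,0) (1,1) (1,2) (2,0) (2,1) (2,2) (3,0) (3,1) (3,2) (4,0) (4,1)] -> total=15

Answer: 15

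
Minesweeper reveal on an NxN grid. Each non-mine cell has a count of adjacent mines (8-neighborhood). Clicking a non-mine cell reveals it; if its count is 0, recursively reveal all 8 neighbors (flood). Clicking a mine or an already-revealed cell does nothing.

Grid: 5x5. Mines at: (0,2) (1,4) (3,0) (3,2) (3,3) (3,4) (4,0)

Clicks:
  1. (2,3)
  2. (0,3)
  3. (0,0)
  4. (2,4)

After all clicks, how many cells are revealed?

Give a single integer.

Click 1 (2,3) count=4: revealed 1 new [(2,3)] -> total=1
Click 2 (0,3) count=2: revealed 1 new [(0,3)] -> total=2
Click 3 (0,0) count=0: revealed 6 new [(0,0) (0,1) (1,0) (1,1) (2,0) (2,1)] -> total=8
Click 4 (2,4) count=3: revealed 1 new [(2,4)] -> total=9

Answer: 9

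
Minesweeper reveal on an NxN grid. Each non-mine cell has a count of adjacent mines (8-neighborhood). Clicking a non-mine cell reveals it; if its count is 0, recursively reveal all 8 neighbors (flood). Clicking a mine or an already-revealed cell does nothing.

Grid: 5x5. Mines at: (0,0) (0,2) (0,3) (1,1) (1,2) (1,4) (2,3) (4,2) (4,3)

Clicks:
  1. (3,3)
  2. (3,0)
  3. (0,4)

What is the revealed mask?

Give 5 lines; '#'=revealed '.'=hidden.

Click 1 (3,3) count=3: revealed 1 new [(3,3)] -> total=1
Click 2 (3,0) count=0: revealed 6 new [(2,0) (2,1) (3,0) (3,1) (4,0) (4,1)] -> total=7
Click 3 (0,4) count=2: revealed 1 new [(0,4)] -> total=8

Answer: ....#
.....
##...
##.#.
##...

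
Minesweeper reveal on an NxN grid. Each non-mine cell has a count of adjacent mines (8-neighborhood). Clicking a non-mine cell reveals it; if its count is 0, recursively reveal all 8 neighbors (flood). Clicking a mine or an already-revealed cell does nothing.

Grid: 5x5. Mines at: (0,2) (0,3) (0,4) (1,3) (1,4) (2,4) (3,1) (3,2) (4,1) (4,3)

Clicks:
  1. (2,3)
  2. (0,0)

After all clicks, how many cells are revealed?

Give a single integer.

Click 1 (2,3) count=4: revealed 1 new [(2,3)] -> total=1
Click 2 (0,0) count=0: revealed 6 new [(0,0) (0,1) (1,0) (1,1) (2,0) (2,1)] -> total=7

Answer: 7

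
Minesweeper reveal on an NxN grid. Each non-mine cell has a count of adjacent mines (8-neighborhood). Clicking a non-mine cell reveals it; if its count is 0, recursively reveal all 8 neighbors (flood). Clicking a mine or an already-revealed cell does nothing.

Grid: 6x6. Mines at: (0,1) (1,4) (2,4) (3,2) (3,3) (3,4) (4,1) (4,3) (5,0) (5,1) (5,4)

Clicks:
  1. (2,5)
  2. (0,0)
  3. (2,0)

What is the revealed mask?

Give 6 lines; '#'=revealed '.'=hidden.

Click 1 (2,5) count=3: revealed 1 new [(2,5)] -> total=1
Click 2 (0,0) count=1: revealed 1 new [(0,0)] -> total=2
Click 3 (2,0) count=0: revealed 6 new [(1,0) (1,1) (2,0) (2,1) (3,0) (3,1)] -> total=8

Answer: #.....
##....
##...#
##....
......
......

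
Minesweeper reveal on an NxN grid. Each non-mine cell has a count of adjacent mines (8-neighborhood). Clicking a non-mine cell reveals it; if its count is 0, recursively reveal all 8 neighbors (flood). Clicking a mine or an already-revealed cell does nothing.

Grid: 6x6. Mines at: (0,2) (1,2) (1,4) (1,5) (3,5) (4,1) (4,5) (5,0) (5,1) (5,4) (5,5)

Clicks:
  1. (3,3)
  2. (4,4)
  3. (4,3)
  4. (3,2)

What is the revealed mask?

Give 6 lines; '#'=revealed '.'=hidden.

Answer: ......
......
..###.
..###.
..###.
......

Derivation:
Click 1 (3,3) count=0: revealed 9 new [(2,2) (2,3) (2,4) (3,2) (3,3) (3,4) (4,2) (4,3) (4,4)] -> total=9
Click 2 (4,4) count=4: revealed 0 new [(none)] -> total=9
Click 3 (4,3) count=1: revealed 0 new [(none)] -> total=9
Click 4 (3,2) count=1: revealed 0 new [(none)] -> total=9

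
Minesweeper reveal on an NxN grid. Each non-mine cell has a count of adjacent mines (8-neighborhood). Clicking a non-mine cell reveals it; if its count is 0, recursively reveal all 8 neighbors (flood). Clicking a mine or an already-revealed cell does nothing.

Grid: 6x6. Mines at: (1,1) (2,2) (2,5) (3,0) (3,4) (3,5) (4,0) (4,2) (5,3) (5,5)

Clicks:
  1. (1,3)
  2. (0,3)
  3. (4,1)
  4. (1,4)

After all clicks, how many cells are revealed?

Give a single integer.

Click 1 (1,3) count=1: revealed 1 new [(1,3)] -> total=1
Click 2 (0,3) count=0: revealed 7 new [(0,2) (0,3) (0,4) (0,5) (1,2) (1,4) (1,5)] -> total=8
Click 3 (4,1) count=3: revealed 1 new [(4,1)] -> total=9
Click 4 (1,4) count=1: revealed 0 new [(none)] -> total=9

Answer: 9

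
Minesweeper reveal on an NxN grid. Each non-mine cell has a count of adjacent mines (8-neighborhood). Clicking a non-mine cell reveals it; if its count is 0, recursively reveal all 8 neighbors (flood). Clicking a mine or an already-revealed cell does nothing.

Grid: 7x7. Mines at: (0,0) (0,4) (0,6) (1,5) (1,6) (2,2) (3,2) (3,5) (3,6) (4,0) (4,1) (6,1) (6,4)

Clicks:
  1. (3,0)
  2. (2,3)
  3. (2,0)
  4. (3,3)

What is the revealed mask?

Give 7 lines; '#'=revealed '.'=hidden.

Click 1 (3,0) count=2: revealed 1 new [(3,0)] -> total=1
Click 2 (2,3) count=2: revealed 1 new [(2,3)] -> total=2
Click 3 (2,0) count=0: revealed 5 new [(1,0) (1,1) (2,0) (2,1) (3,1)] -> total=7
Click 4 (3,3) count=2: revealed 1 new [(3,3)] -> total=8

Answer: .......
##.....
##.#...
##.#...
.......
.......
.......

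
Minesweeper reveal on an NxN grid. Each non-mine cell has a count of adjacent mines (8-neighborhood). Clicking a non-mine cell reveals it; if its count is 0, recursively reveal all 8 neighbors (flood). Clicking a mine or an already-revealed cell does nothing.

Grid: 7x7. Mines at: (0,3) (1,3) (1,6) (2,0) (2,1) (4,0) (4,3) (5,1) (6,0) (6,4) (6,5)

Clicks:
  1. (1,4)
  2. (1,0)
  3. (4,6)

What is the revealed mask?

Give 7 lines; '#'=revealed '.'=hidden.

Answer: .......
#...#..
....###
....###
....###
....###
.......

Derivation:
Click 1 (1,4) count=2: revealed 1 new [(1,4)] -> total=1
Click 2 (1,0) count=2: revealed 1 new [(1,0)] -> total=2
Click 3 (4,6) count=0: revealed 12 new [(2,4) (2,5) (2,6) (3,4) (3,5) (3,6) (4,4) (4,5) (4,6) (5,4) (5,5) (5,6)] -> total=14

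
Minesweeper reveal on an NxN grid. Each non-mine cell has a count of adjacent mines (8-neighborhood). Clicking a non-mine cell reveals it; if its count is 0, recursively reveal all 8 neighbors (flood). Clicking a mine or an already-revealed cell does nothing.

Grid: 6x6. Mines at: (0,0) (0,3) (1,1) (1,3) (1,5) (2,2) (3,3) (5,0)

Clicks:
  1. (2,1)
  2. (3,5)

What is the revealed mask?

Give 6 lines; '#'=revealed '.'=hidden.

Click 1 (2,1) count=2: revealed 1 new [(2,1)] -> total=1
Click 2 (3,5) count=0: revealed 14 new [(2,4) (2,5) (3,4) (3,5) (4,1) (4,2) (4,3) (4,4) (4,5) (5,1) (5,2) (5,3) (5,4) (5,5)] -> total=15

Answer: ......
......
.#..##
....##
.#####
.#####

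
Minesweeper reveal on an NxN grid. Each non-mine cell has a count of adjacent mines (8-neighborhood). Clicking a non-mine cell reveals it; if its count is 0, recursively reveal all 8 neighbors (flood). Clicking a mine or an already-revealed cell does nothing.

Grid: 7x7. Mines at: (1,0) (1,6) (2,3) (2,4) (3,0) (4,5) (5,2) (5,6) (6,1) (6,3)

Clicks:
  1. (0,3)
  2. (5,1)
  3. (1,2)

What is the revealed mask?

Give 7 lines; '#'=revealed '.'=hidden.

Answer: .#####.
.#####.
.......
.......
.......
.#.....
.......

Derivation:
Click 1 (0,3) count=0: revealed 10 new [(0,1) (0,2) (0,3) (0,4) (0,5) (1,1) (1,2) (1,3) (1,4) (1,5)] -> total=10
Click 2 (5,1) count=2: revealed 1 new [(5,1)] -> total=11
Click 3 (1,2) count=1: revealed 0 new [(none)] -> total=11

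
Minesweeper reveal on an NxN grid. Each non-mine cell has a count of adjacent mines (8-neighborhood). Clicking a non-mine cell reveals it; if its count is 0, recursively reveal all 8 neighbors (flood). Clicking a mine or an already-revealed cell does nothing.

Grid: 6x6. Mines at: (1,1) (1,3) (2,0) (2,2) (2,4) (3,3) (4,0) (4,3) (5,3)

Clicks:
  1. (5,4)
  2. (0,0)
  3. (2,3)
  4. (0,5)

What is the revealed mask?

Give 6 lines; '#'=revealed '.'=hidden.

Click 1 (5,4) count=2: revealed 1 new [(5,4)] -> total=1
Click 2 (0,0) count=1: revealed 1 new [(0,0)] -> total=2
Click 3 (2,3) count=4: revealed 1 new [(2,3)] -> total=3
Click 4 (0,5) count=0: revealed 4 new [(0,4) (0,5) (1,4) (1,5)] -> total=7

Answer: #...##
....##
...#..
......
......
....#.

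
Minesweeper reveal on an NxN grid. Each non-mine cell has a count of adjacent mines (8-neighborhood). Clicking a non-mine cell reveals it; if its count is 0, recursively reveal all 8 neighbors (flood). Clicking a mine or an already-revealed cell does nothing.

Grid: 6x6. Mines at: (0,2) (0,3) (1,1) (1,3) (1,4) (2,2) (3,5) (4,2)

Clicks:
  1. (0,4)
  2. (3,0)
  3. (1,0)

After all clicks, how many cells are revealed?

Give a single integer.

Click 1 (0,4) count=3: revealed 1 new [(0,4)] -> total=1
Click 2 (3,0) count=0: revealed 8 new [(2,0) (2,1) (3,0) (3,1) (4,0) (4,1) (5,0) (5,1)] -> total=9
Click 3 (1,0) count=1: revealed 1 new [(1,0)] -> total=10

Answer: 10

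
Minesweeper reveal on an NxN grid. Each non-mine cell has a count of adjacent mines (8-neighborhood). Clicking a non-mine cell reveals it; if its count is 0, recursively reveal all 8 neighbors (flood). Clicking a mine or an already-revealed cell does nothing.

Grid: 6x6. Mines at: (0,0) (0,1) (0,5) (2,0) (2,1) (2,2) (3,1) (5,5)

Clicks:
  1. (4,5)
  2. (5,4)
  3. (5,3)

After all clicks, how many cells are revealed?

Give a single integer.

Click 1 (4,5) count=1: revealed 1 new [(4,5)] -> total=1
Click 2 (5,4) count=1: revealed 1 new [(5,4)] -> total=2
Click 3 (5,3) count=0: revealed 19 new [(1,3) (1,4) (1,5) (2,3) (2,4) (2,5) (3,2) (3,3) (3,4) (3,5) (4,0) (4,1) (4,2) (4,3) (4,4) (5,0) (5,1) (5,2) (5,3)] -> total=21

Answer: 21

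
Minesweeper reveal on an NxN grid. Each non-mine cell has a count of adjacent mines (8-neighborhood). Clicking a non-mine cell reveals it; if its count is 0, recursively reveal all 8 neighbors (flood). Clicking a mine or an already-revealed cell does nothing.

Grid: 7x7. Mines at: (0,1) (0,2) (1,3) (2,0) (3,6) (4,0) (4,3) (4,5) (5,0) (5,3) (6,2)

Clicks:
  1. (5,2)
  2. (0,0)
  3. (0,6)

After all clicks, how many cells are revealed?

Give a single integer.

Answer: 11

Derivation:
Click 1 (5,2) count=3: revealed 1 new [(5,2)] -> total=1
Click 2 (0,0) count=1: revealed 1 new [(0,0)] -> total=2
Click 3 (0,6) count=0: revealed 9 new [(0,4) (0,5) (0,6) (1,4) (1,5) (1,6) (2,4) (2,5) (2,6)] -> total=11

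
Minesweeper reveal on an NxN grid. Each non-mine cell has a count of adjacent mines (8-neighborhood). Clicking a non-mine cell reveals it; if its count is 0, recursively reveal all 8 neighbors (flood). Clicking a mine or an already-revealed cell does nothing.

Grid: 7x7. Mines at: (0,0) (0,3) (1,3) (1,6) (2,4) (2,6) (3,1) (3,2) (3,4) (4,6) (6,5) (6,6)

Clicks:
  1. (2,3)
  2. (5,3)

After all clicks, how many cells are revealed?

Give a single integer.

Answer: 16

Derivation:
Click 1 (2,3) count=4: revealed 1 new [(2,3)] -> total=1
Click 2 (5,3) count=0: revealed 15 new [(4,0) (4,1) (4,2) (4,3) (4,4) (5,0) (5,1) (5,2) (5,3) (5,4) (6,0) (6,1) (6,2) (6,3) (6,4)] -> total=16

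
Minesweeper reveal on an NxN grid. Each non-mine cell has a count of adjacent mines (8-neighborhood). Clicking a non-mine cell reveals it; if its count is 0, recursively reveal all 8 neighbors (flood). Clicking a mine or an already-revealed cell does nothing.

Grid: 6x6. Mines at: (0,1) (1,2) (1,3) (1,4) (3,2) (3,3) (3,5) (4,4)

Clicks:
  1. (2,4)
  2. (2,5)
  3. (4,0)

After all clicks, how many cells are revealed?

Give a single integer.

Click 1 (2,4) count=4: revealed 1 new [(2,4)] -> total=1
Click 2 (2,5) count=2: revealed 1 new [(2,5)] -> total=2
Click 3 (4,0) count=0: revealed 14 new [(1,0) (1,1) (2,0) (2,1) (3,0) (3,1) (4,0) (4,1) (4,2) (4,3) (5,0) (5,1) (5,2) (5,3)] -> total=16

Answer: 16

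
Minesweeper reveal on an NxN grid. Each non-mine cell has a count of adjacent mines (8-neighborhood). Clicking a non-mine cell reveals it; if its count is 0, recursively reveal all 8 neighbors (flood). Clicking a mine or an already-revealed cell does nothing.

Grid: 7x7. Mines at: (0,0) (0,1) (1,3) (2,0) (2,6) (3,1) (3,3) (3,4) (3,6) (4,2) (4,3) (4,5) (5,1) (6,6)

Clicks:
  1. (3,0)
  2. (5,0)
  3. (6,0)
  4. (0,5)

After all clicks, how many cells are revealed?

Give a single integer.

Answer: 9

Derivation:
Click 1 (3,0) count=2: revealed 1 new [(3,0)] -> total=1
Click 2 (5,0) count=1: revealed 1 new [(5,0)] -> total=2
Click 3 (6,0) count=1: revealed 1 new [(6,0)] -> total=3
Click 4 (0,5) count=0: revealed 6 new [(0,4) (0,5) (0,6) (1,4) (1,5) (1,6)] -> total=9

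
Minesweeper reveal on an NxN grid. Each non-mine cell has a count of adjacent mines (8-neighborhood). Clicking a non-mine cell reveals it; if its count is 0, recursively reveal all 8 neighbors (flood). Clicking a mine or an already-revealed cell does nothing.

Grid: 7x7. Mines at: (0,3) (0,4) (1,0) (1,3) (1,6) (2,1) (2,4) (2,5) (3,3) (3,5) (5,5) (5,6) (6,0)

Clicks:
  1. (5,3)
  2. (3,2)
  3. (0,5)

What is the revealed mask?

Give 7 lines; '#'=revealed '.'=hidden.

Click 1 (5,3) count=0: revealed 17 new [(3,0) (3,1) (3,2) (4,0) (4,1) (4,2) (4,3) (4,4) (5,0) (5,1) (5,2) (5,3) (5,4) (6,1) (6,2) (6,3) (6,4)] -> total=17
Click 2 (3,2) count=2: revealed 0 new [(none)] -> total=17
Click 3 (0,5) count=2: revealed 1 new [(0,5)] -> total=18

Answer: .....#.
.......
.......
###....
#####..
#####..
.####..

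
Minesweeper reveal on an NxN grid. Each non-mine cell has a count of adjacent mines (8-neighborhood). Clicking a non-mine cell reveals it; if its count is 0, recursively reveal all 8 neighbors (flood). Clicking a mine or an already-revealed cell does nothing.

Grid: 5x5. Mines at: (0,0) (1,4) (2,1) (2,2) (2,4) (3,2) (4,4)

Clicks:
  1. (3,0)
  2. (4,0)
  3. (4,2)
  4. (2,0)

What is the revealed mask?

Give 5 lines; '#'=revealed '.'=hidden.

Answer: .....
.....
#....
##...
###..

Derivation:
Click 1 (3,0) count=1: revealed 1 new [(3,0)] -> total=1
Click 2 (4,0) count=0: revealed 3 new [(3,1) (4,0) (4,1)] -> total=4
Click 3 (4,2) count=1: revealed 1 new [(4,2)] -> total=5
Click 4 (2,0) count=1: revealed 1 new [(2,0)] -> total=6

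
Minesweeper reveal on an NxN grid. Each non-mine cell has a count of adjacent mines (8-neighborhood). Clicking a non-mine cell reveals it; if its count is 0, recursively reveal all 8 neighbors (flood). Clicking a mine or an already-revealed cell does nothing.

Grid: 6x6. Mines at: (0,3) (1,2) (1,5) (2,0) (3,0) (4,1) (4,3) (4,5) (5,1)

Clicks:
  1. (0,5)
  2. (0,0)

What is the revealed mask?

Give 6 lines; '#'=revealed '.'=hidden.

Click 1 (0,5) count=1: revealed 1 new [(0,5)] -> total=1
Click 2 (0,0) count=0: revealed 4 new [(0,0) (0,1) (1,0) (1,1)] -> total=5

Answer: ##...#
##....
......
......
......
......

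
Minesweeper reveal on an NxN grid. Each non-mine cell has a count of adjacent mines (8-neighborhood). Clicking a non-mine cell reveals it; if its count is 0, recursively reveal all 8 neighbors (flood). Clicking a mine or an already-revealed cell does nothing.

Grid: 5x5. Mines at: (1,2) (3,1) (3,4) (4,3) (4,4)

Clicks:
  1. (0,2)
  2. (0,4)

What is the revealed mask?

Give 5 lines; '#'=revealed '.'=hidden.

Answer: ..###
...##
...##
.....
.....

Derivation:
Click 1 (0,2) count=1: revealed 1 new [(0,2)] -> total=1
Click 2 (0,4) count=0: revealed 6 new [(0,3) (0,4) (1,3) (1,4) (2,3) (2,4)] -> total=7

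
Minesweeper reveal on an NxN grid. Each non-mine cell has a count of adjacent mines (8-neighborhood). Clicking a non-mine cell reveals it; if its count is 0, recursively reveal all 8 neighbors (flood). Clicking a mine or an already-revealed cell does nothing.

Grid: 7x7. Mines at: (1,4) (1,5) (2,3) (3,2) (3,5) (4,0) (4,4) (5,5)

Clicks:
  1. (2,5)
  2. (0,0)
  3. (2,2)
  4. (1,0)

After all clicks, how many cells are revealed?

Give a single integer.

Click 1 (2,5) count=3: revealed 1 new [(2,5)] -> total=1
Click 2 (0,0) count=0: revealed 13 new [(0,0) (0,1) (0,2) (0,3) (1,0) (1,1) (1,2) (1,3) (2,0) (2,1) (2,2) (3,0) (3,1)] -> total=14
Click 3 (2,2) count=2: revealed 0 new [(none)] -> total=14
Click 4 (1,0) count=0: revealed 0 new [(none)] -> total=14

Answer: 14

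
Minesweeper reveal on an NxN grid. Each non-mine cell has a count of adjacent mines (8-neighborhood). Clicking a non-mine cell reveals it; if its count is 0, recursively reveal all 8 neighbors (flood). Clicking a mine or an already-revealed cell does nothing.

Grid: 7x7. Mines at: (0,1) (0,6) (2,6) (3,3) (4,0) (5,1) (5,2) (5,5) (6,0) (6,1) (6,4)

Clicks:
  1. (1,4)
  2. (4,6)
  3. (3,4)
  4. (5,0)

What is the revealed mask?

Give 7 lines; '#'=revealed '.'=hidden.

Click 1 (1,4) count=0: revealed 12 new [(0,2) (0,3) (0,4) (0,5) (1,2) (1,3) (1,4) (1,5) (2,2) (2,3) (2,4) (2,5)] -> total=12
Click 2 (4,6) count=1: revealed 1 new [(4,6)] -> total=13
Click 3 (3,4) count=1: revealed 1 new [(3,4)] -> total=14
Click 4 (5,0) count=4: revealed 1 new [(5,0)] -> total=15

Answer: ..####.
..####.
..####.
....#..
......#
#......
.......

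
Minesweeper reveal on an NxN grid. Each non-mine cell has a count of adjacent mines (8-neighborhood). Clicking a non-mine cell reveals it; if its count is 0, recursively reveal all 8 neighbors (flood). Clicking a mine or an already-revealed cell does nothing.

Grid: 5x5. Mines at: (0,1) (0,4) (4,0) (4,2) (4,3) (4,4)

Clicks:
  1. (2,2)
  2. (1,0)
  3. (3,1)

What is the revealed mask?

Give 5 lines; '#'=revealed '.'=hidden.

Answer: .....
#####
#####
#####
.....

Derivation:
Click 1 (2,2) count=0: revealed 15 new [(1,0) (1,1) (1,2) (1,3) (1,4) (2,0) (2,1) (2,2) (2,3) (2,4) (3,0) (3,1) (3,2) (3,3) (3,4)] -> total=15
Click 2 (1,0) count=1: revealed 0 new [(none)] -> total=15
Click 3 (3,1) count=2: revealed 0 new [(none)] -> total=15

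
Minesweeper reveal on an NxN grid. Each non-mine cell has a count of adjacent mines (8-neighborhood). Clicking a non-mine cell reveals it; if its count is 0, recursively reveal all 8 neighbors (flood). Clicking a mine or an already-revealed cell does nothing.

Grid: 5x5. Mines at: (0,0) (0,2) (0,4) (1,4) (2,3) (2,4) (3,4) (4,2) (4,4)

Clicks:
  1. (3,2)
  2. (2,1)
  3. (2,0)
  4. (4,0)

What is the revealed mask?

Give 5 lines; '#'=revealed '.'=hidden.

Click 1 (3,2) count=2: revealed 1 new [(3,2)] -> total=1
Click 2 (2,1) count=0: revealed 10 new [(1,0) (1,1) (1,2) (2,0) (2,1) (2,2) (3,0) (3,1) (4,0) (4,1)] -> total=11
Click 3 (2,0) count=0: revealed 0 new [(none)] -> total=11
Click 4 (4,0) count=0: revealed 0 new [(none)] -> total=11

Answer: .....
###..
###..
###..
##...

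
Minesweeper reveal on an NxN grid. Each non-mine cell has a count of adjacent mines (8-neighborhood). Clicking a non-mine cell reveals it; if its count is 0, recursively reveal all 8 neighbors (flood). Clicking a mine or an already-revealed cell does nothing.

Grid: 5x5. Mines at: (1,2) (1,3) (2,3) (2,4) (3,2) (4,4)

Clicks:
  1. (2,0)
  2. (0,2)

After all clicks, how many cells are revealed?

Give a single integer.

Answer: 11

Derivation:
Click 1 (2,0) count=0: revealed 10 new [(0,0) (0,1) (1,0) (1,1) (2,0) (2,1) (3,0) (3,1) (4,0) (4,1)] -> total=10
Click 2 (0,2) count=2: revealed 1 new [(0,2)] -> total=11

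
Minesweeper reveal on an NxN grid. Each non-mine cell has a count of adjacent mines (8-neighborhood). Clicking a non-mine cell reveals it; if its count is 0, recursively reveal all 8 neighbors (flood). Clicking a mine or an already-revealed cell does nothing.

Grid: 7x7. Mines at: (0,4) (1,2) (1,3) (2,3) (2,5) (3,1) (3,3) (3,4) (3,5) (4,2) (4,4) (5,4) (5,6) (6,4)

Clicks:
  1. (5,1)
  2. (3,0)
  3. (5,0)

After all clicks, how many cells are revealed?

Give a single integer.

Click 1 (5,1) count=1: revealed 1 new [(5,1)] -> total=1
Click 2 (3,0) count=1: revealed 1 new [(3,0)] -> total=2
Click 3 (5,0) count=0: revealed 9 new [(4,0) (4,1) (5,0) (5,2) (5,3) (6,0) (6,1) (6,2) (6,3)] -> total=11

Answer: 11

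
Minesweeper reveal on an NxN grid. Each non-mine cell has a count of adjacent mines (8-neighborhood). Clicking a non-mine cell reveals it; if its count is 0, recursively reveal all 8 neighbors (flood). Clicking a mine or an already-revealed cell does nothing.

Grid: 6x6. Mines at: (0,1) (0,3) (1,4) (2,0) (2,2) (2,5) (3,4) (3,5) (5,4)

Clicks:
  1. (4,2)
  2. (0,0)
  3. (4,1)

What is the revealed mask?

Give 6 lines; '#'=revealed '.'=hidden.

Answer: #.....
......
......
####..
####..
####..

Derivation:
Click 1 (4,2) count=0: revealed 12 new [(3,0) (3,1) (3,2) (3,3) (4,0) (4,1) (4,2) (4,3) (5,0) (5,1) (5,2) (5,3)] -> total=12
Click 2 (0,0) count=1: revealed 1 new [(0,0)] -> total=13
Click 3 (4,1) count=0: revealed 0 new [(none)] -> total=13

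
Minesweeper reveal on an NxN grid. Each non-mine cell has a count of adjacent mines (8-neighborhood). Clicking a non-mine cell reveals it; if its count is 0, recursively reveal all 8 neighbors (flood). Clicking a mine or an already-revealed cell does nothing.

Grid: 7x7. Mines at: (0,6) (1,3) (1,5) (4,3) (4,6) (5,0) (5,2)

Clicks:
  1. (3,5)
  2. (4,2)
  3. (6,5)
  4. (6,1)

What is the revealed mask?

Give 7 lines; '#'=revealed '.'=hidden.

Answer: .......
.......
.......
.....#.
..#....
...####
.#.####

Derivation:
Click 1 (3,5) count=1: revealed 1 new [(3,5)] -> total=1
Click 2 (4,2) count=2: revealed 1 new [(4,2)] -> total=2
Click 3 (6,5) count=0: revealed 8 new [(5,3) (5,4) (5,5) (5,6) (6,3) (6,4) (6,5) (6,6)] -> total=10
Click 4 (6,1) count=2: revealed 1 new [(6,1)] -> total=11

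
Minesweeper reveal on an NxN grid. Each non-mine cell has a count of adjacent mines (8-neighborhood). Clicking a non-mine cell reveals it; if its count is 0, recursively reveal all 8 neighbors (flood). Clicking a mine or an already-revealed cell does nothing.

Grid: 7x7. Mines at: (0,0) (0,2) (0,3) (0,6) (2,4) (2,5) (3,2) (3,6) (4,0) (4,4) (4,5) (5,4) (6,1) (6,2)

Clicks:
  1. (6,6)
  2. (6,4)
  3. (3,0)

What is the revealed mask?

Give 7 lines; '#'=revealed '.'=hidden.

Click 1 (6,6) count=0: revealed 4 new [(5,5) (5,6) (6,5) (6,6)] -> total=4
Click 2 (6,4) count=1: revealed 1 new [(6,4)] -> total=5
Click 3 (3,0) count=1: revealed 1 new [(3,0)] -> total=6

Answer: .......
.......
.......
#......
.......
.....##
....###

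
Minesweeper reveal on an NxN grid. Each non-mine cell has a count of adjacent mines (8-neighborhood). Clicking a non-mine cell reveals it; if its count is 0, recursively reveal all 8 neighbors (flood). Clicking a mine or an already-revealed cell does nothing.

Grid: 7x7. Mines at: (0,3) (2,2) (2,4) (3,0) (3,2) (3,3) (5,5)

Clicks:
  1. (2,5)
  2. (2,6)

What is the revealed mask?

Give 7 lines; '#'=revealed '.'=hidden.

Click 1 (2,5) count=1: revealed 1 new [(2,5)] -> total=1
Click 2 (2,6) count=0: revealed 11 new [(0,4) (0,5) (0,6) (1,4) (1,5) (1,6) (2,6) (3,5) (3,6) (4,5) (4,6)] -> total=12

Answer: ....###
....###
.....##
.....##
.....##
.......
.......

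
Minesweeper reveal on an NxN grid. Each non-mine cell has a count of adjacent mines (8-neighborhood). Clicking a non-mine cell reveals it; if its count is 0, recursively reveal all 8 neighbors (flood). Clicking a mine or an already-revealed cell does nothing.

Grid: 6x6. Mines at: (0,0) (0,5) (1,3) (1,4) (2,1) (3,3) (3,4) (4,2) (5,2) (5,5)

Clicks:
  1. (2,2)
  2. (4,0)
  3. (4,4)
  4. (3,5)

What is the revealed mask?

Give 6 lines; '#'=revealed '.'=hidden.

Click 1 (2,2) count=3: revealed 1 new [(2,2)] -> total=1
Click 2 (4,0) count=0: revealed 6 new [(3,0) (3,1) (4,0) (4,1) (5,0) (5,1)] -> total=7
Click 3 (4,4) count=3: revealed 1 new [(4,4)] -> total=8
Click 4 (3,5) count=1: revealed 1 new [(3,5)] -> total=9

Answer: ......
......
..#...
##...#
##..#.
##....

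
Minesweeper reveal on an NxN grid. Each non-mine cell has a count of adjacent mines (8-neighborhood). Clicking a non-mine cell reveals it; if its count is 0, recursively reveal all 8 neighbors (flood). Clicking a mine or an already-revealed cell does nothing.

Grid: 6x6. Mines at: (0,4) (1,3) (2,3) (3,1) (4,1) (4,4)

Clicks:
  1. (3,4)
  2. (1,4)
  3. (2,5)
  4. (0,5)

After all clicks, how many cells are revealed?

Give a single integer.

Click 1 (3,4) count=2: revealed 1 new [(3,4)] -> total=1
Click 2 (1,4) count=3: revealed 1 new [(1,4)] -> total=2
Click 3 (2,5) count=0: revealed 4 new [(1,5) (2,4) (2,5) (3,5)] -> total=6
Click 4 (0,5) count=1: revealed 1 new [(0,5)] -> total=7

Answer: 7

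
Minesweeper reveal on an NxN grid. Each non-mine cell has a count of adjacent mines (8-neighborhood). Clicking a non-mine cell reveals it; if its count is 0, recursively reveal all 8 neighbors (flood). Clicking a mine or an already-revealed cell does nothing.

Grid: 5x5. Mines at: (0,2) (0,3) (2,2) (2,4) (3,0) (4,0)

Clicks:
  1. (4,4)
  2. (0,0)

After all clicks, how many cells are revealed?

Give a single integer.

Answer: 14

Derivation:
Click 1 (4,4) count=0: revealed 8 new [(3,1) (3,2) (3,3) (3,4) (4,1) (4,2) (4,3) (4,4)] -> total=8
Click 2 (0,0) count=0: revealed 6 new [(0,0) (0,1) (1,0) (1,1) (2,0) (2,1)] -> total=14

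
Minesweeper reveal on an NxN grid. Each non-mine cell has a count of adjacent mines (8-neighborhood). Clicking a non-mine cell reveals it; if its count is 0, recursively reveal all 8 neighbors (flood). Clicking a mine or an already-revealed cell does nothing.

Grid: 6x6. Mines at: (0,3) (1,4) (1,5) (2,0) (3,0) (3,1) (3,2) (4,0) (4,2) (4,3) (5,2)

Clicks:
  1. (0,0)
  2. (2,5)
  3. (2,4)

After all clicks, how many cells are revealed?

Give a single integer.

Answer: 8

Derivation:
Click 1 (0,0) count=0: revealed 6 new [(0,0) (0,1) (0,2) (1,0) (1,1) (1,2)] -> total=6
Click 2 (2,5) count=2: revealed 1 new [(2,5)] -> total=7
Click 3 (2,4) count=2: revealed 1 new [(2,4)] -> total=8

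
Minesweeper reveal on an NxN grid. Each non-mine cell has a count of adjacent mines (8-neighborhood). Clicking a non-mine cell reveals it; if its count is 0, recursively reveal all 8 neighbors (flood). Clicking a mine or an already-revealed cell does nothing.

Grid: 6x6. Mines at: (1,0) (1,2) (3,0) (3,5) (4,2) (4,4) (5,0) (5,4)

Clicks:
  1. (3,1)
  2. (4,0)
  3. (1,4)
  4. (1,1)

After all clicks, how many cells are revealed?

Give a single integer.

Answer: 12

Derivation:
Click 1 (3,1) count=2: revealed 1 new [(3,1)] -> total=1
Click 2 (4,0) count=2: revealed 1 new [(4,0)] -> total=2
Click 3 (1,4) count=0: revealed 9 new [(0,3) (0,4) (0,5) (1,3) (1,4) (1,5) (2,3) (2,4) (2,5)] -> total=11
Click 4 (1,1) count=2: revealed 1 new [(1,1)] -> total=12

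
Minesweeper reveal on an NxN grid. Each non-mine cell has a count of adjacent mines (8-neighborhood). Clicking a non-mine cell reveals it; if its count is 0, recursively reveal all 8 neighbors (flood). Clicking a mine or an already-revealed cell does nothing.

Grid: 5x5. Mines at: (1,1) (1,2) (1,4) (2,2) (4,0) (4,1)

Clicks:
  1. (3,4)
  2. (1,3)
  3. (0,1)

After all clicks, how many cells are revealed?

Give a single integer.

Answer: 10

Derivation:
Click 1 (3,4) count=0: revealed 8 new [(2,3) (2,4) (3,2) (3,3) (3,4) (4,2) (4,3) (4,4)] -> total=8
Click 2 (1,3) count=3: revealed 1 new [(1,3)] -> total=9
Click 3 (0,1) count=2: revealed 1 new [(0,1)] -> total=10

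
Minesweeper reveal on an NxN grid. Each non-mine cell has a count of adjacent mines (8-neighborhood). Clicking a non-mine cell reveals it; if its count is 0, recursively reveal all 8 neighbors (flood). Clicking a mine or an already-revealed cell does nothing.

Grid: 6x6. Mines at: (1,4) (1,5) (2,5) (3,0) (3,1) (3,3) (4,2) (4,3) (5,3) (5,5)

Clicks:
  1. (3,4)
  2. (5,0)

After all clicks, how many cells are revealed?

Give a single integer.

Answer: 5

Derivation:
Click 1 (3,4) count=3: revealed 1 new [(3,4)] -> total=1
Click 2 (5,0) count=0: revealed 4 new [(4,0) (4,1) (5,0) (5,1)] -> total=5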